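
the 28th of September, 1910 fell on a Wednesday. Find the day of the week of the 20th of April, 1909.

Count forward from the earlier date (April 20, 1909) to the later (September 28, 1910):
April 20, 1909 → April 20, 1910: 365 days.
April 1910: 30 − 20 = 10 days remain.
Then May (31), June (30), July (31), August (31): 31 + 30 + 31 + 31 = 123 days.
September 1–28, 1910: 28 days.
Residual: 161 days.
Total: 526 days.
526 mod 7 = 1, so 1 day before Wednesday is Tuesday.

Tuesday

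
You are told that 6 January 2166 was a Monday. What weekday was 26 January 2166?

Within January 2166: 26 − 6 = 20 days.
20 mod 7 = 6, so 6 days after Monday is Sunday.

Sunday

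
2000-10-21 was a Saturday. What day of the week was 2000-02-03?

Thursday

Count forward from the earlier date (February 3, 2000) to the later (October 21, 2000):
February 2000: 29 − 3 = 26 days remain (2000 is a leap year (divisible by 400), so February has 29 days).
Then March (31), April (30), May (31), June (30), July (31), August (31), September (30): 31 + 30 + 31 + 30 + 31 + 31 + 30 = 214 days.
October 1–21, 2000: 21 days.
Total: 26 + 214 + 21 = 261 days.
261 mod 7 = 2, so 2 days before Saturday is Thursday.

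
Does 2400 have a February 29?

Yes

2400 is a leap year (divisible by 400).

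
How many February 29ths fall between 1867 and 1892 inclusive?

7

Years divisible by 4 in [1867, 1892]: 1868, 1872, 1876, 1880, 1884, 1888, 1892.
No century exceptions apply. Count: 7.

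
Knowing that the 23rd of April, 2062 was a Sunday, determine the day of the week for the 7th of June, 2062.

Wednesday

April 2062: 30 − 23 = 7 days remain.
Then May (31): 31 days.
June 1–7, 2062: 7 days.
Total: 7 + 31 + 7 = 45 days.
45 mod 7 = 3, so 3 days after Sunday is Wednesday.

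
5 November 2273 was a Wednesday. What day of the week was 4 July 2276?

November 5, 2273 → November 5, 2274: 365 days.
November 5, 2274 → November 5, 2275: 365 days.
November 2275: 30 − 5 = 25 days remain.
Then December (31), January (31), February 2276 (29), March (31), April (30), May (31), June (30): 31 + 31 + 29 + 31 + 30 + 31 + 30 = 213 days.
July 1–4, 2276: 4 days.
Residual: 242 days.
Total: 972 days.
972 mod 7 = 6, so 6 days after Wednesday is Tuesday.

Tuesday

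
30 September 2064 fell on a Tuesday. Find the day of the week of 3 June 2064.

Tuesday

Count forward from the earlier date (June 3, 2064) to the later (September 30, 2064):
June 2064: 30 − 3 = 27 days remain.
Then July (31), August (31): 31 + 31 = 62 days.
September 1–30, 2064: 30 days.
Total: 27 + 62 + 30 = 119 days.
119 is a multiple of 7, so 3 June 2064 falls on the same weekday: Tuesday.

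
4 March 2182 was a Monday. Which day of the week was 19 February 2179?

Count forward from the earlier date (February 19, 2179) to the later (March 4, 2182):
February 19, 2179 → February 19, 2180: 365 days.
February 19, 2180 → February 19, 2181: 366 days (2180 is a leap year).
February 19, 2181 → February 19, 2182: 365 days.
February 2182: 28 − 19 = 9 days remain (2182 is not a leap year, so February has 28 days).
March 1–4, 2182: 4 days.
Residual: 13 days.
Total: 1109 days.
1109 mod 7 = 3, so 3 days before Monday is Friday.

Friday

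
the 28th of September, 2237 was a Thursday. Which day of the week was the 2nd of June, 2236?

Thursday

Count forward from the earlier date (June 2, 2236) to the later (September 28, 2237):
Day-of-year of June 2, 2236: 154.
Day-of-year of September 28, 2237: 271.
2236 has 366 days, so 366 − 154 = 212 days remain in 2236.
Total: 212 + 271 = 483 days.
483 is a multiple of 7, so the 2nd of June, 2236 falls on the same weekday: Thursday.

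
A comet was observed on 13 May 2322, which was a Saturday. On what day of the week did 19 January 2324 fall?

May 2322: 31 − 13 = 18 days remain.
Then 19 full months totalling 579 days.
January 1–19, 2324: 19 days.
Total: 18 + 579 + 19 = 616 days.
616 is a multiple of 7, so 19 January 2324 falls on the same weekday: Saturday.

Saturday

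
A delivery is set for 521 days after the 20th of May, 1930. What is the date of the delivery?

the 23rd of October, 1931

Count 521 days after May 20, 1930:
May 20, 1930 → May 20, 1931: 365 days.
May 1931: 31 − 20 = 11 days remain.
Then June (30), July (31), August (31), September (30): 30 + 31 + 31 + 30 = 122 days.
October 1–23, 1931: 23 days.
Residual: 156 days.
Total: 521 days.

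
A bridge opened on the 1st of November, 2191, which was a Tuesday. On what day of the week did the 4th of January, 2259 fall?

From November 1, 2191 to November 1, 2258: 67 years, of which 16 contain a Feb 29 — 51×365 + 16×366 = 24471 days.
(2200 is not a leap year (divisible by 100 but not 400).)
November 2258: 30 − 1 = 29 days remain.
Then December (31): 31 days.
January 1–4, 2259: 4 days.
Residual: 64 days.
Total: 24535 days.
24535 is a multiple of 7, so the 4th of January, 2259 falls on the same weekday: Tuesday.

Tuesday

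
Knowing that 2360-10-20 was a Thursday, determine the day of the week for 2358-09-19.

Count forward from the earlier date (September 19, 2358) to the later (October 20, 2360):
Day-of-year of September 19, 2358: 262.
Day-of-year of October 20, 2360: 294.
2358 has 365 days, so 365 − 262 = 103 days remain in 2358.
Full years: 2359: 365. Sum = 365.
Total: 103 + 365 + 294 = 762 days.
762 mod 7 = 6, so 6 days before Thursday is Friday.

Friday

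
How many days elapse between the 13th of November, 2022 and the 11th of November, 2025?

1094

November 13, 2022 → November 13, 2023: 365 days.
November 13, 2023 → November 13, 2024: 366 days (2024 is a leap year).
November 2024: 30 − 13 = 17 days remain.
Then 11 full months totalling 335 days.
November 1–11, 2025: 11 days.
Residual: 363 days.
Total: 1094 days.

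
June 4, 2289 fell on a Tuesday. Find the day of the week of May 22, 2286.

Saturday

Count forward from the earlier date (May 22, 2286) to the later (June 4, 2289):
May 22, 2286 → May 22, 2287: 365 days.
May 22, 2287 → May 22, 2288: 366 days (2288 is a leap year).
May 22, 2288 → May 22, 2289: 365 days.
May 2289: 31 − 22 = 9 days remain.
June 1–4, 2289: 4 days.
Residual: 13 days.
Total: 1109 days.
1109 mod 7 = 3, so 3 days before Tuesday is Saturday.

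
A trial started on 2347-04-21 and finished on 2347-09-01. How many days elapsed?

April 2347: 30 − 21 = 9 days remain.
Then May (31), June (30), July (31), August (31): 31 + 30 + 31 + 31 = 123 days.
September 1, 2347: 1 day.
Total: 9 + 123 + 1 = 133 days.

133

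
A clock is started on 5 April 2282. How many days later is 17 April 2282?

12

Within April 2282: 17 − 5 = 12 days.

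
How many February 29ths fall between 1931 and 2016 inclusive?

Years divisible by 4: 1932, 1936, …, 2016 — 22 in all.
2000 is divisible by 400, so still leap.
No century exceptions apply. Count: 22.

22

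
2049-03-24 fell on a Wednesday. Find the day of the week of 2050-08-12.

Friday

March 24, 2049 → March 24, 2050: 365 days.
March 2050: 31 − 24 = 7 days remain.
Then April (30), May (31), June (30), July (31): 30 + 31 + 30 + 31 = 122 days.
August 1–12, 2050: 12 days.
Residual: 141 days.
Total: 506 days.
506 mod 7 = 2, so 2 days after Wednesday is Friday.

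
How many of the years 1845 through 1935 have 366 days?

21

Years divisible by 4: 1848, 1852, …, 1932 — 22 in all.
Of these, 1900 is divisible by 100 but not 400, so not leap.
Leap years: 22 − 1 = 21.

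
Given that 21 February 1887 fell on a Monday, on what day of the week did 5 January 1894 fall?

February 21, 1887 → February 21, 1888: 365 days.
February 21, 1888 → February 21, 1889: 366 days (1888 is a leap year).
February 21, 1889 → February 21, 1890: 365 days.
February 21, 1890 → February 21, 1891: 365 days.
February 21, 1891 → February 21, 1892: 365 days.
February 21, 1892 → February 21, 1893: 366 days (1892 is a leap year).
February 1893: 28 − 21 = 7 days remain (1893 is not a leap year, so February has 28 days).
Then 10 full months totalling 306 days.
January 1–5, 1894: 5 days.
Residual: 318 days.
Total: 2510 days.
2510 mod 7 = 4, so 4 days after Monday is Friday.

Friday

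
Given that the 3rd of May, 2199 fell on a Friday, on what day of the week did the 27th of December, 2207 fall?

Day-of-year of May 3, 2199: 123.
Day-of-year of December 27, 2207: 361.
2199 has 365 days, so 365 − 123 = 242 days remain in 2199.
Full years 2200–2206: 6 common + 1 leap = 6×365 + 1×366 = 2556 days.
Total: 242 + 2556 + 361 = 3159 days.
3159 mod 7 = 2, so 2 days after Friday is Sunday.

Sunday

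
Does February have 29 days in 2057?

2057 is not a leap year.

No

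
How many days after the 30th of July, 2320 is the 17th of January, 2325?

1632

July 30, 2320 → July 30, 2321: 365 days.
July 30, 2321 → July 30, 2322: 365 days.
July 30, 2322 → July 30, 2323: 365 days.
July 30, 2323 → July 30, 2324: 366 days (2324 is a leap year).
July 2324: 31 − 30 = 1 day remains.
Then August (31), September (30), October (31), November (30), December (31): 31 + 30 + 31 + 30 + 31 = 153 days.
January 1–17, 2325: 17 days.
Residual: 171 days.
Total: 1632 days.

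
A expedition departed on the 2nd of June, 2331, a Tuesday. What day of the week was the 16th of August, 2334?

June 2, 2331 → June 2, 2332: 366 days (2332 is a leap year).
June 2, 2332 → June 2, 2333: 365 days.
June 2, 2333 → June 2, 2334: 365 days.
June 2334: 30 − 2 = 28 days remain.
Then July (31): 31 days.
August 1–16, 2334: 16 days.
Residual: 75 days.
Total: 1171 days.
1171 mod 7 = 2, so 2 days after Tuesday is Thursday.

Thursday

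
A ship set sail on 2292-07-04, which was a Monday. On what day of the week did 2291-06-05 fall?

Friday

Count forward from the earlier date (June 5, 2291) to the later (July 4, 2292):
Day-of-year of June 5, 2291: 156.
Day-of-year of July 4, 2292: 186.
2291 has 365 days, so 365 − 156 = 209 days remain in 2291.
Total: 209 + 186 = 395 days.
395 mod 7 = 3, so 3 days before Monday is Friday.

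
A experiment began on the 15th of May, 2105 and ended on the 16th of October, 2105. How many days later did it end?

May 2105: 31 − 15 = 16 days remain.
Then June (30), July (31), August (31), September (30): 30 + 31 + 31 + 30 = 122 days.
October 1–16, 2105: 16 days.
Total: 16 + 122 + 16 = 154 days.

154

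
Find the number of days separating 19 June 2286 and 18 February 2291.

1705

June 19, 2286 → June 19, 2287: 365 days.
June 19, 2287 → June 19, 2288: 366 days (2288 is a leap year).
June 19, 2288 → June 19, 2289: 365 days.
June 19, 2289 → June 19, 2290: 365 days.
June 2290: 30 − 19 = 11 days remain.
Then July (31), August (31), September (30), October (31), November (30), December (31), January (31): 31 + 31 + 30 + 31 + 30 + 31 + 31 = 215 days.
February 1–18, 2291: 18 days (2291 is not a leap year).
Residual: 244 days.
Total: 1705 days.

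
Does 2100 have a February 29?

2100 is not a leap year (divisible by 100 but not 400).

No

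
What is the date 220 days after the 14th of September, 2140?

the 22nd of April, 2141

Count 220 days after September 14, 2140:
Day-of-year of September 14, 2140: 258.
Day-of-year of April 22, 2141: 112.
2140 has 366 days, so 366 − 258 = 108 days remain in 2140.
Total: 108 + 112 = 220 days.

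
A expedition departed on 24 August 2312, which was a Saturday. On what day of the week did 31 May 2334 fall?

Thursday

From August 24, 2312 to August 24, 2333: 21 years, of which 5 contain a Feb 29 — 16×365 + 5×366 = 7670 days.
August 2333: 31 − 24 = 7 days remain.
Then September (30), October (31), November (30), December (31), January (31), February 2334 (28), March (31), April (30): 30 + 31 + 30 + 31 + 31 + 28 + 31 + 30 = 242 days.
May 1–31, 2334: 31 days.
Residual: 280 days.
Total: 7950 days.
7950 mod 7 = 5, so 5 days after Saturday is Thursday.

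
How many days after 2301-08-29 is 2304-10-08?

Day-of-year of August 29, 2301: 241.
Day-of-year of October 8, 2304: 282.
2301 has 365 days, so 365 − 241 = 124 days remain in 2301.
Full years: 2302: 365; 2303: 365. Sum = 730.
Total: 124 + 730 + 282 = 1136 days.

1136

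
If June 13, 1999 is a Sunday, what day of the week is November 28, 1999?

Sunday

June 1999: 30 − 13 = 17 days remain.
Then July (31), August (31), September (30), October (31): 31 + 31 + 30 + 31 = 123 days.
November 1–28, 1999: 28 days.
Total: 17 + 123 + 28 = 168 days.
168 is a multiple of 7, so November 28, 1999 falls on the same weekday: Sunday.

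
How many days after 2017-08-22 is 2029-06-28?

4328

Day-of-year of August 22, 2017: 234.
Day-of-year of June 28, 2029: 179.
2017 has 365 days, so 365 − 234 = 131 days remain in 2017.
Full years 2018–2028: 8 common + 3 leap = 8×365 + 3×366 = 4018 days.
Total: 131 + 4018 + 179 = 4328 days.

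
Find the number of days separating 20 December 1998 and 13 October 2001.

1028

Day-of-year of December 20, 1998: 354.
Day-of-year of October 13, 2001: 286.
1998 has 365 days, so 365 − 354 = 11 days remain in 1998.
Full years: 1999: 365; 2000: 366. Sum = 731.
Total: 11 + 731 + 286 = 1028 days.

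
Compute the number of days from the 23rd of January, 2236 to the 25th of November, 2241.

January 23, 2236 → January 23, 2237: 366 days (2236 is a leap year).
January 23, 2237 → January 23, 2238: 365 days.
January 23, 2238 → January 23, 2239: 365 days.
January 23, 2239 → January 23, 2240: 365 days.
January 23, 2240 → January 23, 2241: 366 days (2240 is a leap year).
January 2241: 31 − 23 = 8 days remain.
Then 9 full months totalling 273 days.
November 1–25, 2241: 25 days.
Residual: 306 days.
Total: 2133 days.

2133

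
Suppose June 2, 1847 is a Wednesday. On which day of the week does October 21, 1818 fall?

Wednesday

Count forward from the earlier date (October 21, 1818) to the later (June 2, 1847):
From October 21, 1818 to October 21, 1846: 28 years, of which 7 contain a Feb 29 — 21×365 + 7×366 = 10227 days.
October 1846: 31 − 21 = 10 days remain.
Then November (30), December (31), January (31), February 1847 (28), March (31), April (30), May (31): 30 + 31 + 31 + 28 + 31 + 30 + 31 = 212 days.
June 1–2, 1847: 2 days.
Residual: 224 days.
Total: 10451 days.
10451 is a multiple of 7, so October 21, 1818 falls on the same weekday: Wednesday.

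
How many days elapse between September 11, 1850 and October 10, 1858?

2951

Day-of-year of September 11, 1850: 254.
Day-of-year of October 10, 1858: 283.
1850 has 365 days, so 365 − 254 = 111 days remain in 1850.
Full years 1851–1857: 5 common + 2 leap = 5×365 + 2×366 = 2557 days.
Total: 111 + 2557 + 283 = 2951 days.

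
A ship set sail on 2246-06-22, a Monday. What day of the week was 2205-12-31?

Count forward from the earlier date (December 31, 2205) to the later (June 22, 2246):
Day-of-year of December 31, 2205: 365.
Day-of-year of June 22, 2246: 173.
2205 has 365 days, so 365 − 365 = 0 days remain in 2205.
Full years 2206–2245: 30 common + 10 leap = 30×365 + 10×366 = 14610 days.
Total: 0 + 14610 + 173 = 14783 days.
14783 mod 7 = 6, so 6 days before Monday is Tuesday.

Tuesday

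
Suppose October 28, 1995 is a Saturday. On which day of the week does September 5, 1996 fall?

Day-of-year of October 28, 1995: 301.
Day-of-year of September 5, 1996: 249.
1995 has 365 days, so 365 − 301 = 64 days remain in 1995.
Total: 64 + 249 = 313 days.
313 mod 7 = 5, so 5 days after Saturday is Thursday.

Thursday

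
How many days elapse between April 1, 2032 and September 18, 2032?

170

April 2032: 30 − 1 = 29 days remain.
Then May (31), June (30), July (31), August (31): 31 + 30 + 31 + 31 = 123 days.
September 1–18, 2032: 18 days.
Total: 29 + 123 + 18 = 170 days.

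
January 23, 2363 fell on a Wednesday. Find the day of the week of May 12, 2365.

Wednesday

Day-of-year of January 23, 2363: 23.
Day-of-year of May 12, 2365: 132.
2363 has 365 days, so 365 − 23 = 342 days remain in 2363.
Full years: 2364: 366. Sum = 366.
Total: 342 + 366 + 132 = 840 days.
840 is a multiple of 7, so May 12, 2365 falls on the same weekday: Wednesday.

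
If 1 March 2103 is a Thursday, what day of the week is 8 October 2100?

Count forward from the earlier date (October 8, 2100) to the later (March 1, 2103):
Day-of-year of October 8, 2100: 281.
Day-of-year of March 1, 2103: 60.
2100 has 365 days, so 365 − 281 = 84 days remain in 2100.
Full years: 2101: 365; 2102: 365. Sum = 730.
Total: 84 + 730 + 60 = 874 days.
874 mod 7 = 6, so 6 days before Thursday is Friday.

Friday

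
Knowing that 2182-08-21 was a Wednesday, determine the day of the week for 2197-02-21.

From August 21, 2182 to August 21, 2196: 14 years, of which 4 contain a Feb 29 — 10×365 + 4×366 = 5114 days.
August 2196: 31 − 21 = 10 days remain.
Then September (30), October (31), November (30), December (31), January (31): 30 + 31 + 30 + 31 + 31 = 153 days.
February 1–21, 2197: 21 days (2197 is not a leap year).
Residual: 184 days.
Total: 5298 days.
5298 mod 7 = 6, so 6 days after Wednesday is Tuesday.

Tuesday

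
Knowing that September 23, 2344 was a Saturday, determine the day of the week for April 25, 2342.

Count forward from the earlier date (April 25, 2342) to the later (September 23, 2344):
Day-of-year of April 25, 2342: 115.
Day-of-year of September 23, 2344: 267.
2342 has 365 days, so 365 − 115 = 250 days remain in 2342.
Full years: 2343: 365. Sum = 365.
Total: 250 + 365 + 267 = 882 days.
882 is a multiple of 7, so April 25, 2342 falls on the same weekday: Saturday.

Saturday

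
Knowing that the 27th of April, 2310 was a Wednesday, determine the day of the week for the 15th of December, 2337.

Wednesday

Day-of-year of April 27, 2310: 117.
Day-of-year of December 15, 2337: 349.
2310 has 365 days, so 365 − 117 = 248 days remain in 2310.
Full years 2311–2336: 19 common + 7 leap = 19×365 + 7×366 = 9497 days.
Total: 248 + 9497 + 349 = 10094 days.
10094 is a multiple of 7, so the 15th of December, 2337 falls on the same weekday: Wednesday.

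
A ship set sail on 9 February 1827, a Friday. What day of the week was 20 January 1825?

Thursday

Count forward from the earlier date (January 20, 1825) to the later (February 9, 1827):
January 1825: 31 − 20 = 11 days remain.
Then 24 full months totalling 730 days.
February 1–9, 1827: 9 days (1827 is not a leap year).
Total: 11 + 730 + 9 = 750 days.
750 mod 7 = 1, so 1 day before Friday is Thursday.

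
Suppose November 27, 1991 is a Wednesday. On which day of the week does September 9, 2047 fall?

Monday

Day-of-year of November 27, 1991: 331.
Day-of-year of September 9, 2047: 252.
1991 has 365 days, so 365 − 331 = 34 days remain in 1991.
Full years 1992–2046: 41 common + 14 leap = 41×365 + 14×366 = 20089 days.
Total: 34 + 20089 + 252 = 20375 days.
20375 mod 7 = 5, so 5 days after Wednesday is Monday.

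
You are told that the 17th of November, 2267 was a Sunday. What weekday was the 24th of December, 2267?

November 2267: 30 − 17 = 13 days remain.
December 1–24, 2267: 24 days.
Total: 13 + 24 = 37 days.
37 mod 7 = 2, so 2 days after Sunday is Tuesday.

Tuesday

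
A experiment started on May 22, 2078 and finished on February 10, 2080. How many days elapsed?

May 2078: 31 − 22 = 9 days remain.
Then 20 full months totalling 610 days.
February 1–10, 2080: 10 days (2080 is a leap year).
Total: 9 + 610 + 10 = 629 days.

629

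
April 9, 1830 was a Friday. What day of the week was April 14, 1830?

Wednesday

Within April 1830: 14 − 9 = 5 days.
5 mod 7 = 5, so 5 days after Friday is Wednesday.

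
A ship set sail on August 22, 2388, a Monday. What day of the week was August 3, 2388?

Count forward from the earlier date (August 3, 2388) to the later (August 22, 2388):
Within August 2388: 22 − 3 = 19 days.
19 mod 7 = 5, so 5 days before Monday is Wednesday.

Wednesday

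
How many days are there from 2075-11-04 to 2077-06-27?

601

Day-of-year of November 4, 2075: 308.
Day-of-year of June 27, 2077: 178.
2075 has 365 days, so 365 − 308 = 57 days remain in 2075.
Full years: 2076: 366. Sum = 366.
Total: 57 + 366 + 178 = 601 days.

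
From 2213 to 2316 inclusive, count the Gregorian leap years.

Years divisible by 4: 2216, 2220, …, 2316 — 26 in all.
Of these, 2300 is divisible by 100 but not 400, so not leap.
Leap years: 26 − 1 = 25.

25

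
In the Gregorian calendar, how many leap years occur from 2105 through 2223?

Years divisible by 4: 2108, 2112, …, 2220 — 29 in all.
Of these, 2200 is divisible by 100 but not 400, so not leap.
Leap years: 29 − 1 = 28.

28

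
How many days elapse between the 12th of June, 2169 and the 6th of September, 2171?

816

Day-of-year of June 12, 2169: 163.
Day-of-year of September 6, 2171: 249.
2169 has 365 days, so 365 − 163 = 202 days remain in 2169.
Full years: 2170: 365. Sum = 365.
Total: 202 + 365 + 249 = 816 days.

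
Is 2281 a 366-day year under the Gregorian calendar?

No

2281 is not a leap year.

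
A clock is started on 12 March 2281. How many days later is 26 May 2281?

75

March 2281: 31 − 12 = 19 days remain.
Then April (30): 30 days.
May 1–26, 2281: 26 days.
Total: 19 + 30 + 26 = 75 days.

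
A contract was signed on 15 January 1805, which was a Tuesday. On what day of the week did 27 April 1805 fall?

Saturday

January 1805: 31 − 15 = 16 days remain.
Then February 1805 (28), March (31): 28 + 31 = 59 days.
April 1–27, 1805: 27 days.
Total: 16 + 59 + 27 = 102 days.
102 mod 7 = 4, so 4 days after Tuesday is Saturday.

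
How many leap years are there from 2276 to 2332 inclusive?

Years divisible by 4: 2276, 2280, …, 2332 — 15 in all.
Of these, 2300 is divisible by 100 but not 400, so not leap.
Leap years: 15 − 1 = 14.

14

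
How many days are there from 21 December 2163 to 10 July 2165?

567

December 2163: 31 − 21 = 10 days remain.
Then 18 full months totalling 547 days.
July 1–10, 2165: 10 days.
Total: 10 + 547 + 10 = 567 days.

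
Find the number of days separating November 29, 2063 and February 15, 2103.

14322

Day-of-year of November 29, 2063: 333.
Day-of-year of February 15, 2103: 46.
2063 has 365 days, so 365 − 333 = 32 days remain in 2063.
Full years 2064–2102: 30 common + 9 leap = 30×365 + 9×366 = 14244 days.
Total: 32 + 14244 + 46 = 14322 days.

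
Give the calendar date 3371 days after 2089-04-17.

2098-07-10

Count 3371 days after April 17, 2089:
Day-of-year of April 17, 2089: 107.
Day-of-year of July 10, 2098: 191.
2089 has 365 days, so 365 − 107 = 258 days remain in 2089.
Full years 2090–2097: 6 common + 2 leap = 6×365 + 2×366 = 2922 days.
Total: 258 + 2922 + 191 = 3371 days.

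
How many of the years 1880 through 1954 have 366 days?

18

Years divisible by 4: 1880, 1884, …, 1952 — 19 in all.
Of these, 1900 is divisible by 100 but not 400, so not leap.
Leap years: 19 − 1 = 18.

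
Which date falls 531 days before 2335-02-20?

2333-09-07

Count 531 days before February 20, 2335:
Day-of-year of September 7, 2333: 250.
Day-of-year of February 20, 2335: 51.
2333 has 365 days, so 365 − 250 = 115 days remain in 2333.
Full years: 2334: 365. Sum = 365.
Total: 115 + 365 + 51 = 531 days.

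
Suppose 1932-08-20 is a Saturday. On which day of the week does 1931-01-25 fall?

Count forward from the earlier date (January 25, 1931) to the later (August 20, 1932):
January 25, 1931 → January 25, 1932: 365 days.
January 1932: 31 − 25 = 6 days remain.
Then February 1932 (29), March (31), April (30), May (31), June (30), July (31): 29 + 31 + 30 + 31 + 30 + 31 = 182 days.
August 1–20, 1932: 20 days.
Residual: 208 days.
Total: 573 days.
573 mod 7 = 6, so 6 days before Saturday is Sunday.

Sunday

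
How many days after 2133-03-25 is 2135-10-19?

938

Day-of-year of March 25, 2133: 84.
Day-of-year of October 19, 2135: 292.
2133 has 365 days, so 365 − 84 = 281 days remain in 2133.
Full years: 2134: 365. Sum = 365.
Total: 281 + 365 + 292 = 938 days.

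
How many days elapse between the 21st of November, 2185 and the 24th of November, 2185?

Within November 2185: 24 − 21 = 3 days.

3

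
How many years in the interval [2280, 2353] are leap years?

18

Years divisible by 4: 2280, 2284, …, 2352 — 19 in all.
Of these, 2300 is divisible by 100 but not 400, so not leap.
Leap years: 19 − 1 = 18.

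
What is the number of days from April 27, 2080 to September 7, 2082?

Day-of-year of April 27, 2080: 118.
Day-of-year of September 7, 2082: 250.
2080 has 366 days, so 366 − 118 = 248 days remain in 2080.
Full years: 2081: 365. Sum = 365.
Total: 248 + 365 + 250 = 863 days.

863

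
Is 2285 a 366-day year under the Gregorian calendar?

2285 is not a leap year.

No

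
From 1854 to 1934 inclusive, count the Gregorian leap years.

19

Years divisible by 4: 1856, 1860, …, 1932 — 20 in all.
Of these, 1900 is divisible by 100 but not 400, so not leap.
Leap years: 20 − 1 = 19.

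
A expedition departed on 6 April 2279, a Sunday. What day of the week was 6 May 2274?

Wednesday

Count forward from the earlier date (May 6, 2274) to the later (April 6, 2279):
Day-of-year of May 6, 2274: 126.
Day-of-year of April 6, 2279: 96.
2274 has 365 days, so 365 − 126 = 239 days remain in 2274.
Full years: 2275: 365; 2276: 366; 2277: 365; 2278: 365. Sum = 1461.
Total: 239 + 1461 + 96 = 1796 days.
1796 mod 7 = 4, so 4 days before Sunday is Wednesday.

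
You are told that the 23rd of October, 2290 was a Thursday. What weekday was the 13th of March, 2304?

Sunday

From October 23, 2290 to October 23, 2303: 13 years, of which 2 contain a Feb 29 — 11×365 + 2×366 = 4747 days.
(2300 is not a leap year (divisible by 100 but not 400).)
October 2303: 31 − 23 = 8 days remain.
Then November (30), December (31), January (31), February 2304 (29): 30 + 31 + 31 + 29 = 121 days.
March 1–13, 2304: 13 days.
Residual: 142 days.
Total: 4889 days.
4889 mod 7 = 3, so 3 days after Thursday is Sunday.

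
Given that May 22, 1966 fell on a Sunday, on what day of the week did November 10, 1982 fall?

Wednesday

From May 22, 1966 to May 22, 1982: 16 years, of which 4 contain a Feb 29 — 12×365 + 4×366 = 5844 days.
May 1982: 31 − 22 = 9 days remain.
Then June (30), July (31), August (31), September (30), October (31): 30 + 31 + 31 + 30 + 31 = 153 days.
November 1–10, 1982: 10 days.
Residual: 172 days.
Total: 6016 days.
6016 mod 7 = 3, so 3 days after Sunday is Wednesday.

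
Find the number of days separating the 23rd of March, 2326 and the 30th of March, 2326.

7

Within March 2326: 30 − 23 = 7 days.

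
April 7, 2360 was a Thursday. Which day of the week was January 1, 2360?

Friday

Count forward from the earlier date (January 1, 2360) to the later (April 7, 2360):
January 2360: 31 − 1 = 30 days remain.
Then February 2360 (29), March (31): 29 + 31 = 60 days.
April 1–7, 2360: 7 days.
Total: 30 + 60 + 7 = 97 days.
97 mod 7 = 6, so 6 days before Thursday is Friday.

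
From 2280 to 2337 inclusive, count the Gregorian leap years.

Years divisible by 4: 2280, 2284, …, 2336 — 15 in all.
Of these, 2300 is divisible by 100 but not 400, so not leap.
Leap years: 15 − 1 = 14.

14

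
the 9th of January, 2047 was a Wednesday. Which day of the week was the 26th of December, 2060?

Sunday

Day-of-year of January 9, 2047: 9.
Day-of-year of December 26, 2060: 361.
2047 has 365 days, so 365 − 9 = 356 days remain in 2047.
Full years 2048–2059: 9 common + 3 leap = 9×365 + 3×366 = 4383 days.
Total: 356 + 4383 + 361 = 5100 days.
5100 mod 7 = 4, so 4 days after Wednesday is Sunday.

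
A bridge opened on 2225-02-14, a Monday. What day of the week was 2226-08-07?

Monday

Day-of-year of February 14, 2225: 45.
Day-of-year of August 7, 2226: 219.
2225 has 365 days, so 365 − 45 = 320 days remain in 2225.
Total: 320 + 219 = 539 days.
539 is a multiple of 7, so 2226-08-07 falls on the same weekday: Monday.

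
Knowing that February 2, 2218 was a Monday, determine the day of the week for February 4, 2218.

Within February 2218: 4 − 2 = 2 days.
2 mod 7 = 2, so 2 days after Monday is Wednesday.

Wednesday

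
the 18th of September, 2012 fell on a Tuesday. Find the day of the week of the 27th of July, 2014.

September 18, 2012 → September 18, 2013: 365 days.
September 2013: 30 − 18 = 12 days remain.
Then 9 full months totalling 273 days.
July 1–27, 2014: 27 days.
Residual: 312 days.
Total: 677 days.
677 mod 7 = 5, so 5 days after Tuesday is Sunday.

Sunday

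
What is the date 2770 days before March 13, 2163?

August 12, 2155

Count 2770 days before March 13, 2163:
From August 12, 2155 to August 12, 2162: 7 years, of which 2 contain a Feb 29 — 5×365 + 2×366 = 2557 days.
August 2162: 31 − 12 = 19 days remain.
Then September (30), October (31), November (30), December (31), January (31), February 2163 (28): 30 + 31 + 30 + 31 + 31 + 28 = 181 days.
March 1–13, 2163: 13 days.
Residual: 213 days.
Total: 2770 days.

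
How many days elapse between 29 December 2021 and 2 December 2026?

December 29, 2021 → December 29, 2022: 365 days.
December 29, 2022 → December 29, 2023: 365 days.
December 29, 2023 → December 29, 2024: 366 days (2024 is a leap year).
December 29, 2024 → December 29, 2025: 365 days.
December 2025: 31 − 29 = 2 days remain.
Then 11 full months totalling 334 days.
December 1–2, 2026: 2 days.
Residual: 338 days.
Total: 1799 days.

1799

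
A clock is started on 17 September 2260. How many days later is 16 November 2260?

60

September 2260: 30 − 17 = 13 days remain.
Then October (31): 31 days.
November 1–16, 2260: 16 days.
Total: 13 + 31 + 16 = 60 days.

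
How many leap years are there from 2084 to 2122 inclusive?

9

Years divisible by 4 in [2084, 2122]: 2084, 2088, 2092, 2096, 2100, 2104, 2108, 2112, 2116, 2120.
Of these, 2100 is divisible by 100 but not 400, so not leap.
Leap years: 10 − 1 = 9.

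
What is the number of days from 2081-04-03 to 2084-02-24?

1057

Day-of-year of April 3, 2081: 93.
Day-of-year of February 24, 2084: 55.
2081 has 365 days, so 365 − 93 = 272 days remain in 2081.
Full years: 2082: 365; 2083: 365. Sum = 730.
Total: 272 + 730 + 55 = 1057 days.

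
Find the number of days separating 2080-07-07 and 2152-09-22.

From July 7, 2080 to July 7, 2152: 72 years, of which 17 contain a Feb 29 — 55×365 + 17×366 = 26297 days.
(2100 is not a leap year (divisible by 100 but not 400).)
July 2152: 31 − 7 = 24 days remain.
Then August (31): 31 days.
September 1–22, 2152: 22 days.
Residual: 77 days.
Total: 26374 days.

26374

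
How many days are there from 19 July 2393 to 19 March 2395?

Day-of-year of July 19, 2393: 200.
Day-of-year of March 19, 2395: 78.
2393 has 365 days, so 365 − 200 = 165 days remain in 2393.
Full years: 2394: 365. Sum = 365.
Total: 165 + 365 + 78 = 608 days.

608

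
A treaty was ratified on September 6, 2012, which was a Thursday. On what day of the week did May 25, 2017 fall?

Day-of-year of September 6, 2012: 250.
Day-of-year of May 25, 2017: 145.
2012 has 366 days, so 366 − 250 = 116 days remain in 2012.
Full years: 2013: 365; 2014: 365; 2015: 365; 2016: 366. Sum = 1461.
Total: 116 + 1461 + 145 = 1722 days.
1722 is a multiple of 7, so May 25, 2017 falls on the same weekday: Thursday.

Thursday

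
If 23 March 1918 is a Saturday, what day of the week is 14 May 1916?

Sunday

Count forward from the earlier date (May 14, 1916) to the later (March 23, 1918):
Day-of-year of May 14, 1916: 135.
Day-of-year of March 23, 1918: 82.
1916 has 366 days, so 366 − 135 = 231 days remain in 1916.
Full years: 1917: 365. Sum = 365.
Total: 231 + 365 + 82 = 678 days.
678 mod 7 = 6, so 6 days before Saturday is Sunday.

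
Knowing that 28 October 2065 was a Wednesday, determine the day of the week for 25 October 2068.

Thursday

Day-of-year of October 28, 2065: 301.
Day-of-year of October 25, 2068: 299.
2065 has 365 days, so 365 − 301 = 64 days remain in 2065.
Full years: 2066: 365; 2067: 365. Sum = 730.
Total: 64 + 730 + 299 = 1093 days.
1093 mod 7 = 1, so 1 day after Wednesday is Thursday.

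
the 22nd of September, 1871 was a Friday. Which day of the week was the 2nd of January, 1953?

Day-of-year of September 22, 1871: 265.
Day-of-year of January 2, 1953: 2.
1871 has 365 days, so 365 − 265 = 100 days remain in 1871.
Full years 1872–1952: 61 common + 20 leap = 61×365 + 20×366 = 29585 days.
Total: 100 + 29585 + 2 = 29687 days.
29687 is a multiple of 7, so the 2nd of January, 1953 falls on the same weekday: Friday.

Friday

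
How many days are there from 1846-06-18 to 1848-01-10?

June 18, 1846 → June 18, 1847: 365 days.
June 1847: 30 − 18 = 12 days remain.
Then July (31), August (31), September (30), October (31), November (30), December (31): 31 + 31 + 30 + 31 + 30 + 31 = 184 days.
January 1–10, 1848: 10 days.
Residual: 206 days.
Total: 571 days.

571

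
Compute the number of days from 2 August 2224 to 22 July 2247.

8389

Day-of-year of August 2, 2224: 215.
Day-of-year of July 22, 2247: 203.
2224 has 366 days, so 366 − 215 = 151 days remain in 2224.
Full years 2225–2246: 17 common + 5 leap = 17×365 + 5×366 = 8035 days.
Total: 151 + 8035 + 203 = 8389 days.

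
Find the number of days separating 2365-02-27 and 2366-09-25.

Day-of-year of February 27, 2365: 58.
Day-of-year of September 25, 2366: 268.
2365 has 365 days, so 365 − 58 = 307 days remain in 2365.
Total: 307 + 268 = 575 days.

575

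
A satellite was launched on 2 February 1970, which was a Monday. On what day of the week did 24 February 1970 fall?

Tuesday

Within February 1970: 24 − 2 = 22 days.
22 mod 7 = 1, so 1 day after Monday is Tuesday.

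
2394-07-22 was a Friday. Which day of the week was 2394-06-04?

Saturday

Count forward from the earlier date (June 4, 2394) to the later (July 22, 2394):
June 2394: 30 − 4 = 26 days remain.
July 1–22, 2394: 22 days.
Total: 26 + 22 = 48 days.
48 mod 7 = 6, so 6 days before Friday is Saturday.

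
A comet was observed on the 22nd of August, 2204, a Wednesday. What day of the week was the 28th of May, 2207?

Thursday

August 22, 2204 → August 22, 2205: 365 days.
August 22, 2205 → August 22, 2206: 365 days.
August 2206: 31 − 22 = 9 days remain.
Then September (30), October (31), November (30), December (31), January (31), February 2207 (28), March (31), April (30): 30 + 31 + 30 + 31 + 31 + 28 + 31 + 30 = 242 days.
May 1–28, 2207: 28 days.
Residual: 279 days.
Total: 1009 days.
1009 mod 7 = 1, so 1 day after Wednesday is Thursday.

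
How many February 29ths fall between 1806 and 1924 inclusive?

29

Years divisible by 4: 1808, 1812, …, 1924 — 30 in all.
Of these, 1900 is divisible by 100 but not 400, so not leap.
Leap years: 30 − 1 = 29.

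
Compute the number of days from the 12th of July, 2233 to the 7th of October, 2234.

452

Day-of-year of July 12, 2233: 193.
Day-of-year of October 7, 2234: 280.
2233 has 365 days, so 365 − 193 = 172 days remain in 2233.
Total: 172 + 280 = 452 days.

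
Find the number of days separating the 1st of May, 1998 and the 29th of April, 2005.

2555

Day-of-year of May 1, 1998: 121.
Day-of-year of April 29, 2005: 119.
1998 has 365 days, so 365 − 121 = 244 days remain in 1998.
Full years: 1999: 365; 2000: 366; 2001: 365; 2002: 365; 2003: 365; 2004: 366. Sum = 2192.
Total: 244 + 2192 + 119 = 2555 days.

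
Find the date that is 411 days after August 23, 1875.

October 7, 1876

Count 411 days after August 23, 1875:
August 1875: 31 − 23 = 8 days remain.
Then 13 full months totalling 396 days.
October 1–7, 1876: 7 days.
Total: 8 + 396 + 7 = 411 days.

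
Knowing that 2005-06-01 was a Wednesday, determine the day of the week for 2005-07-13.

Wednesday

June 2005: 30 − 1 = 29 days remain.
July 1–13, 2005: 13 days.
Total: 29 + 13 = 42 days.
42 is a multiple of 7, so 2005-07-13 falls on the same weekday: Wednesday.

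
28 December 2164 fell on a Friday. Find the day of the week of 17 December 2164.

Monday

Count forward from the earlier date (December 17, 2164) to the later (December 28, 2164):
Within December 2164: 28 − 17 = 11 days.
11 mod 7 = 4, so 4 days before Friday is Monday.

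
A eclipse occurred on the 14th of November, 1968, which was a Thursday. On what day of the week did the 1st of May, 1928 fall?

Tuesday

Count forward from the earlier date (May 1, 1928) to the later (November 14, 1968):
Day-of-year of May 1, 1928: 122.
Day-of-year of November 14, 1968: 319.
1928 has 366 days, so 366 − 122 = 244 days remain in 1928.
Full years 1929–1967: 30 common + 9 leap = 30×365 + 9×366 = 14244 days.
Total: 244 + 14244 + 319 = 14807 days.
14807 mod 7 = 2, so 2 days before Thursday is Tuesday.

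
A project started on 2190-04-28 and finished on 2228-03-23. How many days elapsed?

13843

Day-of-year of April 28, 2190: 118.
Day-of-year of March 23, 2228: 83.
2190 has 365 days, so 365 − 118 = 247 days remain in 2190.
Full years 2191–2227: 29 common + 8 leap = 29×365 + 8×366 = 13513 days.
Total: 247 + 13513 + 83 = 13843 days.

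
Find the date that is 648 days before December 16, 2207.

March 8, 2206

Count 648 days before December 16, 2207:
March 8, 2206 → March 8, 2207: 365 days.
March 2207: 31 − 8 = 23 days remain.
Then April (30), May (31), June (30), July (31), August (31), September (30), October (31), November (30): 30 + 31 + 30 + 31 + 31 + 30 + 31 + 30 = 244 days.
December 1–16, 2207: 16 days.
Residual: 283 days.
Total: 648 days.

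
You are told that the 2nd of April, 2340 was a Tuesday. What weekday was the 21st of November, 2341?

Day-of-year of April 2, 2340: 93.
Day-of-year of November 21, 2341: 325.
2340 has 366 days, so 366 − 93 = 273 days remain in 2340.
Total: 273 + 325 = 598 days.
598 mod 7 = 3, so 3 days after Tuesday is Friday.

Friday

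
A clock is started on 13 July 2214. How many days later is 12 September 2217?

1157

Day-of-year of July 13, 2214: 194.
Day-of-year of September 12, 2217: 255.
2214 has 365 days, so 365 − 194 = 171 days remain in 2214.
Full years: 2215: 365; 2216: 366. Sum = 731.
Total: 171 + 731 + 255 = 1157 days.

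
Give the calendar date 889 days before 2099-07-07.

2097-01-29

Count 889 days before July 7, 2099:
January 29, 2097 → January 29, 2098: 365 days.
January 29, 2098 → January 29, 2099: 365 days.
January 2099: 31 − 29 = 2 days remain.
Then February 2099 (28), March (31), April (30), May (31), June (30): 28 + 31 + 30 + 31 + 30 = 150 days.
July 1–7, 2099: 7 days.
Residual: 159 days.
Total: 889 days.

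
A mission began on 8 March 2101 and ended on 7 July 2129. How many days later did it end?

From March 8, 2101 to March 8, 2129: 28 years, of which 7 contain a Feb 29 — 21×365 + 7×366 = 10227 days.
March 2129: 31 − 8 = 23 days remain.
Then April (30), May (31), June (30): 30 + 31 + 30 = 91 days.
July 1–7, 2129: 7 days.
Residual: 121 days.
Total: 10348 days.

10348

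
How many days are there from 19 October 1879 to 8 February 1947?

From October 19, 1879 to October 19, 1946: 67 years, of which 16 contain a Feb 29 — 51×365 + 16×366 = 24471 days.
(1900 is not a leap year (divisible by 100 but not 400).)
October 1946: 31 − 19 = 12 days remain.
Then November (30), December (31), January (31): 30 + 31 + 31 = 92 days.
February 1–8, 1947: 8 days (1947 is not a leap year).
Residual: 112 days.
Total: 24583 days.

24583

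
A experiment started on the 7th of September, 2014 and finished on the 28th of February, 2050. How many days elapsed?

12958

From September 7, 2014 to September 7, 2049: 35 years, of which 9 contain a Feb 29 — 26×365 + 9×366 = 12784 days.
September 2049: 30 − 7 = 23 days remain.
Then October (31), November (30), December (31), January (31): 31 + 30 + 31 + 31 = 123 days.
February 1–28, 2050: 28 days (2050 is not a leap year).
Residual: 174 days.
Total: 12958 days.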